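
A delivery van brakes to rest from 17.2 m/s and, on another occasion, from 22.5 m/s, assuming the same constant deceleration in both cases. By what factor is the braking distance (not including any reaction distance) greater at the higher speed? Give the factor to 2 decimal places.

Braking distance d = v²/(2a), so with a fixed, d ∝ v².
Factor = (22.5/17.2)² = 1.3081² = 1.7111.

Factor ≈ 1.71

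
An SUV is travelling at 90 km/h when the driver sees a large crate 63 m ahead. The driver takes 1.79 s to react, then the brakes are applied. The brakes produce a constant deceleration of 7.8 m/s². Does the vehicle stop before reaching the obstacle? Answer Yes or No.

90 km/h ÷ 3.6 = 25.0000 m/s.
Reaction distance = 25.0000 × 1.79 = 44.750 m.
Braking distance = v²/(2a) = 625.000 / 15.600 = 40.064 m.
Total stopping distance = 44.750 + 40.064 = 84.814 m, vs 63 m available — it cannot stop in time and overshoots by 84.814 − 63 = 21.814 m.

No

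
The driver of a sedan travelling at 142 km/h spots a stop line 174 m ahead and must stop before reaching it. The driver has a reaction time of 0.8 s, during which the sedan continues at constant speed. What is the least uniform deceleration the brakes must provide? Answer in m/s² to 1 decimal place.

Required deceleration ≈ 5.5 m/s²

142 km/h ÷ 3.6 = 39.4444 m/s.
Distance covered during reaction = 39.4444 × 0.8 = 31.556 m.
Distance available for braking: 174 − 31.556 = 142.444 m.
v² = 2a·d ⇒ a = v²/(2d) = 39.4444² / (2 × 142.444) = 1555.861 / 284.888 = 5.4613 m/s².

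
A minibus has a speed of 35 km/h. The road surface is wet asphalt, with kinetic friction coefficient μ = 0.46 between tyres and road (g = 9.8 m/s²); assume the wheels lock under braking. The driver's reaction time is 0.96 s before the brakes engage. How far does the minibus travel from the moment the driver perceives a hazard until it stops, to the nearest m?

Total stopping distance ≈ 20 m

35 km/h ÷ 3.6 = 9.7222 m/s.
a = μg = 0.46 × 9.8 = 4.508 m/s².
Reaction distance = v·t_r = 9.7222 × 0.96 = 9.333 m.
Braking distance = v²/(2a) = 9.7222² / (2 × 4.508) = 94.521 / 9.016 = 10.484 m.
Total = 9.333 + 10.484 = 19.817 m.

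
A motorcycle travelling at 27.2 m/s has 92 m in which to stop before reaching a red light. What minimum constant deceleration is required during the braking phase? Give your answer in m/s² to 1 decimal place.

Required deceleration ≈ 4.0 m/s²

v² = 2a·d ⇒ a = v²/(2d) = 27.2000² / (2 × 92.000) = 739.840 / 184.000 = 4.0209 m/s².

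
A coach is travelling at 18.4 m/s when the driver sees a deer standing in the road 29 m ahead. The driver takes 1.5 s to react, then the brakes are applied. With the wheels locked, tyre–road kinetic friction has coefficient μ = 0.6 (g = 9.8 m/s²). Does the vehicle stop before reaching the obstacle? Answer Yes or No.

a = μg = 0.6 × 9.8 = 5.880 m/s².
Reaction distance = 18.4000 × 1.5 = 27.600 m.
Braking distance = v²/(2a) = 338.560 / 11.760 = 28.789 m.
Total stopping distance = 27.600 + 28.789 = 56.389 m, vs 29 m available — it cannot stop in time and overshoots by 56.389 − 29 = 27.389 m.

No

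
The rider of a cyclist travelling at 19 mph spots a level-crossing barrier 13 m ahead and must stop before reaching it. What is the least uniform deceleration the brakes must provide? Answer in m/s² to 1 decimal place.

Required deceleration ≈ 2.8 m/s²

19 mph × 0.44704 = 8.4938 m/s.
v² = 2a·d ⇒ a = v²/(2d) = 8.4938² / (2 × 13.000) = 72.145 / 26.000 = 2.7748 m/s².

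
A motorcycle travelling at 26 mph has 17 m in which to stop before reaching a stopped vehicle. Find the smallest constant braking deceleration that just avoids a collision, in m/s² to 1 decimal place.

26 mph × 0.44704 = 11.6230 m/s.
v² = 2a·d ⇒ a = v²/(2d) = 11.6230² / (2 × 17.000) = 135.094 / 34.000 = 3.9734 m/s².

Required deceleration ≈ 4.0 m/s²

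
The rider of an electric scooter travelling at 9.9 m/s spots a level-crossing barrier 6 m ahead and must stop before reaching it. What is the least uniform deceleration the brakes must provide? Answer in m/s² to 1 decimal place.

v² = 2a·d ⇒ a = v²/(2d) = 9.9000² / (2 × 6.000) = 98.010 / 12.000 = 8.1675 m/s².

Required deceleration ≈ 8.2 m/s²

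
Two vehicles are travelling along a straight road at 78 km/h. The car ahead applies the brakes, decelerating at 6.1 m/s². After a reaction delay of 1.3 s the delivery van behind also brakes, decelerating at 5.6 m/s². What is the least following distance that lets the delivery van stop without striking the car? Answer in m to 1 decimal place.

Minimum gap ≈ 31.6 m

78 km/h ÷ 3.6 = 21.6667 m/s.
Leader travels v²/(2a_L) = 469.446 / 12.200 = 38.479 m before stopping.
Follower covers v·t_r = 21.6667 × 1.3 = 28.167 m while reacting, then v²/(2a_F) = 469.446 / 11.200 = 41.915 m while braking, for a total of 28.167 + 41.915 = 70.082 m.
Since a_F ≤ a_L and the follower starts braking later, the follower is never slower than the leader, so the closest approach is when both have stopped.
Minimum gap = 70.082 − 38.479 = 31.603 m.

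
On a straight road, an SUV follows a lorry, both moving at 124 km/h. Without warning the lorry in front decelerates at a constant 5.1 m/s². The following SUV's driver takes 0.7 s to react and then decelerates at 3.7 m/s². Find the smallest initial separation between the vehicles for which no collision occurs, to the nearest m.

124 km/h ÷ 3.6 = 34.4444 m/s.
Leader travels v²/(2a_L) = 1186.417 / 10.200 = 116.315 m before stopping.
Follower covers v·t_r = 34.4444 × 0.7 = 24.111 m while reacting, then v²/(2a_F) = 1186.417 / 7.400 = 160.327 m while braking, for a total of 24.111 + 160.327 = 184.438 m.
Since a_F ≤ a_L and the follower starts braking later, the follower is never slower than the leader, so the closest approach is when both have stopped.
Minimum gap = 184.438 − 116.315 = 68.123 m.

Minimum gap ≈ 68 m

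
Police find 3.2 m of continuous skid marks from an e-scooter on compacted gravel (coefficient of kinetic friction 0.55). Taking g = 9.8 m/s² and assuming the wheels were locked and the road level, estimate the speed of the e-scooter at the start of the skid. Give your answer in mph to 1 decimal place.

Initial speed ≈ 13.1 mph

Deceleration a = μg = 0.55 × 9.8 = 5.390 m/s².
v = √(2a·d) = √(2 × 5.390 × 3.2) = √34.496 = 5.8733 m/s.
= 5.8733 ÷ 0.44704 = 13.138 mph.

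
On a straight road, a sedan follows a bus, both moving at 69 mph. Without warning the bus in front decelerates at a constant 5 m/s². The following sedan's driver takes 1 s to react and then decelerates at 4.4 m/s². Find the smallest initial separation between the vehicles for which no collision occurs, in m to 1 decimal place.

69 mph × 0.44704 = 30.8458 m/s.
Leader travels v²/(2a_L) = 951.463 / 10.000 = 95.146 m before stopping.
Follower covers v·t_r = 30.8458 × 1 = 30.846 m while reacting, then v²/(2a_F) = 951.463 / 8.800 = 108.121 m while braking, for a total of 30.846 + 108.121 = 138.967 m.
Since a_F ≤ a_L and the follower starts braking later, the follower is never slower than the leader, so the closest approach is when both have stopped.
Minimum gap = 138.967 − 95.146 = 43.821 m.

Minimum gap ≈ 43.8 m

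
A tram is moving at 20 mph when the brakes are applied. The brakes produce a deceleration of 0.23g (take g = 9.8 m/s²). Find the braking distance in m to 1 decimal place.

20 mph × 0.44704 = 8.9408 m/s.
a = 0.23 × 9.8 = 2.254 m/s².
Braking distance = v²/(2a) = 8.9408² / (2 × 2.254) = 79.938 / 4.508 = 17.732 m.

Braking distance ≈ 17.7 m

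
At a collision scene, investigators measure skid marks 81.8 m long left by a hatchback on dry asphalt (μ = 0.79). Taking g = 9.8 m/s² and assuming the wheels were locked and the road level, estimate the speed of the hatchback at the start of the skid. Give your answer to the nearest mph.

Deceleration a = μg = 0.79 × 9.8 = 7.742 m/s².
v = √(2a·d) = √(2 × 7.742 × 81.8) = √1266.591 = 35.5892 m/s.
= 35.5892 ÷ 0.44704 = 79.611 mph.

Initial speed ≈ 80 mph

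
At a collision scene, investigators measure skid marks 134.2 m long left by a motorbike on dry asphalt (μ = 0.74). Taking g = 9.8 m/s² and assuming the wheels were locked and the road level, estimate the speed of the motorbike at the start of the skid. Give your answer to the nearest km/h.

Initial speed ≈ 159 km/h

Deceleration a = μg = 0.74 × 9.8 = 7.252 m/s².
v = √(2a·d) = √(2 × 7.252 × 134.2) = √1946.437 = 44.1184 m/s.
= 44.1184 × 3.6 = 158.826 km/h.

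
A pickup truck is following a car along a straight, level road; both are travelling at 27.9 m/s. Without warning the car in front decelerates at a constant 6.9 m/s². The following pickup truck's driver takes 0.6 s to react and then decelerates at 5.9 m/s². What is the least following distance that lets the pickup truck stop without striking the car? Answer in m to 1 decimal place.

Leader travels v²/(2a_L) = 778.410 / 13.800 = 56.407 m before stopping.
Follower covers v·t_r = 27.9000 × 0.6 = 16.740 m while reacting, then v²/(2a_F) = 778.410 / 11.800 = 65.967 m while braking, for a total of 16.740 + 65.967 = 82.707 m.
Since a_F ≤ a_L and the follower starts braking later, the follower is never slower than the leader, so the closest approach is when both have stopped.
Minimum gap = 82.707 − 56.407 = 26.300 m.

Minimum gap ≈ 26.3 m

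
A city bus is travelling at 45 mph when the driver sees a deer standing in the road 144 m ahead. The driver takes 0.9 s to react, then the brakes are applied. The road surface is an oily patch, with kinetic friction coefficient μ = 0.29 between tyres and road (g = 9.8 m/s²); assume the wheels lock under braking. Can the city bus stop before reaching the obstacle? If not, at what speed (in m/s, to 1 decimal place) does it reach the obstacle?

45 mph × 0.44704 = 20.1168 m/s.
a = μg = 0.29 × 9.8 = 2.842 m/s².
Reaction distance = 20.1168 × 0.9 = 18.105 m.
Braking distance = v²/(2a) = 404.686 / 5.684 = 71.197 m.
Total stopping distance = 18.105 + 71.197 = 89.302 m, vs 144 m available — it stops with 144 − 89.302 = 54.698 m to spare.

Yes — it stops about 54.7 m short of the obstacle, so it never reaches it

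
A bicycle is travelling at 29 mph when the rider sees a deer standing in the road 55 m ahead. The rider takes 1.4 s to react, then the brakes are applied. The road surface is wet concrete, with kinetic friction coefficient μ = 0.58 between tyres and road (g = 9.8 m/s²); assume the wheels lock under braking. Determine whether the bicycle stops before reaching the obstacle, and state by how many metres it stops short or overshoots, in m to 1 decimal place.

29 mph × 0.44704 = 12.9642 m/s.
a = μg = 0.58 × 9.8 = 5.684 m/s².
Reaction distance = 12.9642 × 1.4 = 18.150 m.
Braking distance = v²/(2a) = 168.070 / 11.368 = 14.784 m.
Total stopping distance = 18.150 + 14.784 = 32.934 m, vs 55 m available — it stops with 55 − 32.934 = 22.066 m to spare.

Yes — it stops 22.1 m short of the obstacle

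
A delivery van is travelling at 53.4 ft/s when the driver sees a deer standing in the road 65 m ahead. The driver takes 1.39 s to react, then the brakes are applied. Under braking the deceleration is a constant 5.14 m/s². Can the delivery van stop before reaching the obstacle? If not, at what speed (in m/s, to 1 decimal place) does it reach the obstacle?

53.4 ft/s × 0.3048 = 16.2763 m/s.
Reaction distance = 16.2763 × 1.39 = 22.624 m.
Braking distance = v²/(2a) = 264.918 / 10.280 = 25.770 m.
Total stopping distance = 22.624 + 25.770 = 48.394 m, vs 65 m available — it stops with 65 − 48.394 = 16.606 m to spare.

Yes — it stops about 16.6 m short of the obstacle, so it never reaches it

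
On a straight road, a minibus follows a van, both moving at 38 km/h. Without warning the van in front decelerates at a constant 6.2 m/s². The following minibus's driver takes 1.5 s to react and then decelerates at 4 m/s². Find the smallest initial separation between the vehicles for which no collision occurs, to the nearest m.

38 km/h ÷ 3.6 = 10.5556 m/s.
Leader travels v²/(2a_L) = 111.421 / 12.400 = 8.986 m before stopping.
Follower covers v·t_r = 10.5556 × 1.5 = 15.833 m while reacting, then v²/(2a_F) = 111.421 / 8.000 = 13.928 m while braking, for a total of 15.833 + 13.928 = 29.761 m.
Since a_F ≤ a_L and the follower starts braking later, the follower is never slower than the leader, so the closest approach is when both have stopped.
Minimum gap = 29.761 − 8.986 = 20.775 m.

Minimum gap ≈ 21 m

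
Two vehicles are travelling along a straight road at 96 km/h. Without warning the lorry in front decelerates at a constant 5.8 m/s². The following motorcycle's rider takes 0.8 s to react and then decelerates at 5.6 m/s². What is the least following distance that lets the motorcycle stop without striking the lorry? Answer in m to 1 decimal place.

96 km/h ÷ 3.6 = 26.6667 m/s.
Leader travels v²/(2a_L) = 711.113 / 11.600 = 61.303 m before stopping.
Follower covers v·t_r = 26.6667 × 0.8 = 21.333 m while reacting, then v²/(2a_F) = 711.113 / 11.200 = 63.492 m while braking, for a total of 21.333 + 63.492 = 84.825 m.
Since a_F ≤ a_L and the follower starts braking later, the follower is never slower than the leader, so the closest approach is when both have stopped.
Minimum gap = 84.825 − 61.303 = 23.522 m.

Minimum gap ≈ 23.5 m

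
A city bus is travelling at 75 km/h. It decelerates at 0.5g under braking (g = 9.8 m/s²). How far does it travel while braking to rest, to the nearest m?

Braking distance ≈ 44 m

75 km/h ÷ 3.6 = 20.8333 m/s.
a = 0.5 × 9.8 = 4.900 m/s².
Braking distance = v²/(2a) = 20.8333² / (2 × 4.900) = 434.026 / 9.800 = 44.288 m.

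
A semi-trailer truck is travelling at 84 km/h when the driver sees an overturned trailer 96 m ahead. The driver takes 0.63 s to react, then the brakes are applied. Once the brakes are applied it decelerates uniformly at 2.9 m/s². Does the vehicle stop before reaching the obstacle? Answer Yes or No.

84 km/h ÷ 3.6 = 23.3333 m/s.
Reaction distance = 23.3333 × 0.63 = 14.700 m.
Braking distance = v²/(2a) = 544.443 / 5.800 = 93.869 m.
Total stopping distance = 14.700 + 93.869 = 108.569 m, vs 96 m available — it cannot stop in time and overshoots by 108.569 − 96 = 12.569 m.

No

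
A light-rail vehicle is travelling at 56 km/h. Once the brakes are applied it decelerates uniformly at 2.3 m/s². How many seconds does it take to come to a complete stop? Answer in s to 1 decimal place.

56 km/h ÷ 3.6 = 15.5556 m/s.
Braking time = v/a = 15.5556 / 2.300 = 6.763 s.

Braking time ≈ 6.8 s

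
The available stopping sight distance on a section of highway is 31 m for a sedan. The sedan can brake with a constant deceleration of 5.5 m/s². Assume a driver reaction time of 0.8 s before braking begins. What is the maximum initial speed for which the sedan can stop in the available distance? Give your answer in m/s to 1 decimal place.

Maximum speed ≈ 14.6 m/s

Stopping distance: v·t_r + v²/(2a) = 31 with t_r = 0.8 s and a = 5.500 m/s².
So v² + 8.800 v − 341.00 = 0.
Positive root: v = −a·t_r + √((a·t_r)² + 2a·d) = −4.400 + √(19.360 + 341.00) = 14.5832 m/s.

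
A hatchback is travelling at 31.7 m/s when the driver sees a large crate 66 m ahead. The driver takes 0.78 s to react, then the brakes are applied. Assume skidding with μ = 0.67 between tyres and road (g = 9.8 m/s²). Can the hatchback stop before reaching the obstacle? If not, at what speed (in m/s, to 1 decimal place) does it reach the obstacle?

No — it strikes the obstacle at 21.5 m/s

a = μg = 0.67 × 9.8 = 6.566 m/s².
Reaction distance = 31.7000 × 0.78 = 24.726 m.
Braking distance needed to stop: v²/(2a) = 1004.890 / 13.132 = 76.522 m, so total needed = 24.726 + 76.522 = 101.248 m > 66 m — it cannot stop.
Distance remaining when braking begins: 66 − 24.726 = 41.274 m.
v² = v₀² − 2a·d = 1004.890 − 2 × 6.566 × 41.274 = 462.880 m²/s².
v = √462.880 = 21.515 m/s.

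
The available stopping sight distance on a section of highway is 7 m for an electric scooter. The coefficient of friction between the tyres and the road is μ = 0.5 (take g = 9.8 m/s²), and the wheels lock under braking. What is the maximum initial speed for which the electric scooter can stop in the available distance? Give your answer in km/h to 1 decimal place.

Maximum speed ≈ 29.8 km/h

a = μg = 0.5 × 9.8 = 4.900 m/s².
v²/(2a) = d ⇒ v = √(2 × 4.900 × 7) = √68.60 = 8.2825 m/s.
8.2825 m/s × 3.6 = 29.817 km/h.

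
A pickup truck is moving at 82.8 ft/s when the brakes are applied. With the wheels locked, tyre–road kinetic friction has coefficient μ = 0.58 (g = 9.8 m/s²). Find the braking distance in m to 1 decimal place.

Braking distance ≈ 56.0 m

82.8 ft/s × 0.3048 = 25.2374 m/s.
a = μg = 0.58 × 9.8 = 5.684 m/s².
Braking distance = v²/(2a) = 25.2374² / (2 × 5.684) = 636.926 / 11.368 = 56.028 m.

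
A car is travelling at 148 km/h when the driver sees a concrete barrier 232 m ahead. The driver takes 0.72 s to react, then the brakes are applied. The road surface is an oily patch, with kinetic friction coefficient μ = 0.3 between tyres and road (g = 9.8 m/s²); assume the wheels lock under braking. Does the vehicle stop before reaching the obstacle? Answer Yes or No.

148 km/h ÷ 3.6 = 41.1111 m/s.
a = μg = 0.3 × 9.8 = 2.940 m/s².
Reaction distance = 41.1111 × 0.72 = 29.600 m.
Braking distance = v²/(2a) = 1690.123 / 5.880 = 287.436 m.
Total stopping distance = 29.600 + 287.436 = 317.036 m, vs 232 m available — it cannot stop in time and overshoots by 317.036 − 232 = 85.036 m.

No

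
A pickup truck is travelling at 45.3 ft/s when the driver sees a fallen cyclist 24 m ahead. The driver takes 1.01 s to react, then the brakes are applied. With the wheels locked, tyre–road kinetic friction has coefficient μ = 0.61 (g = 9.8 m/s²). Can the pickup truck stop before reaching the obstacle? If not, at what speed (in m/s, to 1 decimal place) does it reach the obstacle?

No — it strikes the obstacle at 8.4 m/s

45.3 ft/s × 0.3048 = 13.8074 m/s.
a = μg = 0.61 × 9.8 = 5.978 m/s².
Reaction distance = 13.8074 × 1.01 = 13.945 m.
Braking distance needed to stop: v²/(2a) = 190.644 / 11.956 = 15.945 m, so total needed = 13.945 + 15.945 = 29.890 m > 24 m — it cannot stop.
Distance remaining when braking begins: 24 − 13.945 = 10.055 m.
v² = v₀² − 2a·d = 190.644 − 2 × 5.978 × 10.055 = 70.426 m²/s².
v = √70.426 = 8.392 m/s.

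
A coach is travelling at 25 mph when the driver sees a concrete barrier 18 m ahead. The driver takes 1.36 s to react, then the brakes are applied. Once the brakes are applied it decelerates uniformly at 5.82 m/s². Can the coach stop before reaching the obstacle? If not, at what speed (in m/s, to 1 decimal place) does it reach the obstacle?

No — it strikes the obstacle at 9.6 m/s

25 mph × 0.44704 = 11.1760 m/s.
Reaction distance = 11.1760 × 1.36 = 15.199 m.
Braking distance needed to stop: v²/(2a) = 124.903 / 11.640 = 10.730 m, so total needed = 15.199 + 10.730 = 25.929 m > 18 m — it cannot stop.
Distance remaining when braking begins: 18 − 15.199 = 2.801 m.
v² = v₀² − 2a·d = 124.903 − 2 × 5.820 × 2.801 = 92.299 m²/s².
v = √92.299 = 9.607 m/s.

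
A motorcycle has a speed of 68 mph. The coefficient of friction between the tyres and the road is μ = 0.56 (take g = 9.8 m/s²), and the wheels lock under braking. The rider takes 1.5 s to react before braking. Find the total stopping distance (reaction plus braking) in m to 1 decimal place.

Total stopping distance ≈ 129.8 m

68 mph × 0.44704 = 30.3987 m/s.
a = μg = 0.56 × 9.8 = 5.488 m/s².
Reaction distance = v·t_r = 30.3987 × 1.5 = 45.598 m.
Braking distance = v²/(2a) = 30.3987² / (2 × 5.488) = 924.081 / 10.976 = 84.191 m.
Total = 45.598 + 84.191 = 129.789 m.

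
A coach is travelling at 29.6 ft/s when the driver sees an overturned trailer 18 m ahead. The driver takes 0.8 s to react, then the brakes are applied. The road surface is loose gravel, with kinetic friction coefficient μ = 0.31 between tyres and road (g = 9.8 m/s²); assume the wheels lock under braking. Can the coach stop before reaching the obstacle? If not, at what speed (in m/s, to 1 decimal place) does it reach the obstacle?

No — it strikes the obstacle at 4.0 m/s

29.6 ft/s × 0.3048 = 9.0221 m/s.
a = μg = 0.31 × 9.8 = 3.038 m/s².
Reaction distance = 9.0221 × 0.8 = 7.218 m.
Braking distance needed to stop: v²/(2a) = 81.398 / 6.076 = 13.397 m, so total needed = 7.218 + 13.397 = 20.615 m > 18 m — it cannot stop.
Distance remaining when braking begins: 18 − 7.218 = 10.782 m.
v² = v₀² − 2a·d = 81.398 − 2 × 3.038 × 10.782 = 15.887 m²/s².
v = √15.887 = 3.986 m/s.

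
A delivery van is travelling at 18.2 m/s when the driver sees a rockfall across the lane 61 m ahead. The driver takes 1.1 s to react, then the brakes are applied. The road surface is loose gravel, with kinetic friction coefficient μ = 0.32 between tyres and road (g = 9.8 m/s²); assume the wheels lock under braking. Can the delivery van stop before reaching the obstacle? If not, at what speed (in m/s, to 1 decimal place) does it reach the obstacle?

a = μg = 0.32 × 9.8 = 3.136 m/s².
Reaction distance = 18.2000 × 1.1 = 20.020 m.
Braking distance needed to stop: v²/(2a) = 331.240 / 6.272 = 52.812 m, so total needed = 20.020 + 52.812 = 72.832 m > 61 m — it cannot stop.
Distance remaining when braking begins: 61 − 20.020 = 40.980 m.
v² = v₀² − 2a·d = 331.240 − 2 × 3.136 × 40.980 = 74.213 m²/s².
v = √74.213 = 8.615 m/s.

No — it strikes the obstacle at 8.6 m/s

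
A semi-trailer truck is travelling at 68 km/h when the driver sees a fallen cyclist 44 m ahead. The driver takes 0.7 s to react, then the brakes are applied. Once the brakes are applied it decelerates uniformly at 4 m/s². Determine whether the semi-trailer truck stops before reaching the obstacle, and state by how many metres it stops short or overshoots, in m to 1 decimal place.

68 km/h ÷ 3.6 = 18.8889 m/s.
Reaction distance = 18.8889 × 0.7 = 13.222 m.
Braking distance = v²/(2a) = 356.791 / 8.000 = 44.599 m.
Total stopping distance = 13.222 + 44.599 = 57.821 m, vs 44 m available — it cannot stop in time and overshoots by 57.821 − 44 = 13.821 m.

No — it overshoots by 13.8 m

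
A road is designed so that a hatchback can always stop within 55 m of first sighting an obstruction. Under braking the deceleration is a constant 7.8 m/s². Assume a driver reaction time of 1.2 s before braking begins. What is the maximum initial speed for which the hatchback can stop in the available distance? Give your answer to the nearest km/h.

Maximum speed ≈ 77 km/h

Stopping distance: v·t_r + v²/(2a) = 55 with t_r = 1.2 s and a = 7.800 m/s².
So v² + 18.720 v − 858.00 = 0.
Positive root: v = −a·t_r + √((a·t_r)² + 2a·d) = −9.360 + √(87.610 + 858.00) = 21.3908 m/s.
21.3908 m/s × 3.6 = 77.007 km/h.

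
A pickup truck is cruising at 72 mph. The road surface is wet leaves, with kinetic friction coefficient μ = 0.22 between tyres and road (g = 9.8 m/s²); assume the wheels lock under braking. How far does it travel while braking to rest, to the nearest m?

72 mph × 0.44704 = 32.1869 m/s.
a = μg = 0.22 × 9.8 = 2.156 m/s².
Braking distance = v²/(2a) = 32.1869² / (2 × 2.156) = 1035.997 / 4.312 = 240.259 m.

Braking distance ≈ 240 m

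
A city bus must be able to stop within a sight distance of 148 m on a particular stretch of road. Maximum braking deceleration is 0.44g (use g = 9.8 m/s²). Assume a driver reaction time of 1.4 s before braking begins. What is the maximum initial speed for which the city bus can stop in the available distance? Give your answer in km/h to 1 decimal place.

a = 0.44 × 9.8 = 4.312 m/s².
Stopping distance: v·t_r + v²/(2a) = 148 with t_r = 1.4 s and a = 4.312 m/s².
So v² + 12.074 v − 1276.35 = 0.
Positive root: v = −a·t_r + √((a·t_r)² + 2a·d) = −6.037 + √(36.445 + 1276.35) = 30.1955 m/s.
30.1955 m/s × 3.6 = 108.704 km/h.

Maximum speed ≈ 108.7 km/h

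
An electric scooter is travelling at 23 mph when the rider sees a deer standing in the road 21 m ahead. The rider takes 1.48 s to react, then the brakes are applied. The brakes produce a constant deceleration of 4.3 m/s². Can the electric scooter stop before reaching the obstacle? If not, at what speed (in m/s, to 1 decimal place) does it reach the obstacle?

No — it strikes the obstacle at 7.5 m/s

23 mph × 0.44704 = 10.2819 m/s.
Reaction distance = 10.2819 × 1.48 = 15.217 m.
Braking distance needed to stop: v²/(2a) = 105.717 / 8.600 = 12.293 m, so total needed = 15.217 + 12.293 = 27.510 m > 21 m — it cannot stop.
Distance remaining when braking begins: 21 − 15.217 = 5.783 m.
v² = v₀² − 2a·d = 105.717 − 2 × 4.300 × 5.783 = 55.983 m²/s².
v = √55.983 = 7.482 m/s.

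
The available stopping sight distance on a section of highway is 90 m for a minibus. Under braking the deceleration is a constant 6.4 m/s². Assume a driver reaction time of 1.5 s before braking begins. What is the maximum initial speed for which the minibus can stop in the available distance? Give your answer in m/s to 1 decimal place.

Stopping distance: v·t_r + v²/(2a) = 90 with t_r = 1.5 s and a = 6.400 m/s².
So v² + 19.200 v − 1152.00 = 0.
Positive root: v = −a·t_r + √((a·t_r)² + 2a·d) = −9.600 + √(92.160 + 1152.00) = 25.6727 m/s.

Maximum speed ≈ 25.7 m/s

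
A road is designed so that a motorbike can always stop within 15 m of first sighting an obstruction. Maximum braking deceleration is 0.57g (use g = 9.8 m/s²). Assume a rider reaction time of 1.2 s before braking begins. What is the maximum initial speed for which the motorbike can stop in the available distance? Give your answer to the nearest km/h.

Maximum speed ≈ 28 km/h

a = 0.57 × 9.8 = 5.586 m/s².
Stopping distance: v·t_r + v²/(2a) = 15 with t_r = 1.2 s and a = 5.586 m/s².
So v² + 13.406 v − 167.58 = 0.
Positive root: v = −a·t_r + √((a·t_r)² + 2a·d) = −6.703 + √(44.930 + 167.58) = 7.8747 m/s.
7.8747 m/s × 3.6 = 28.349 km/h.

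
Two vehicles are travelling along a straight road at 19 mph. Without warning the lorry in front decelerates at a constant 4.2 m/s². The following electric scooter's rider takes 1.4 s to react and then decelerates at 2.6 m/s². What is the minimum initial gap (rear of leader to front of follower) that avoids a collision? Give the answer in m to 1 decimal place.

Minimum gap ≈ 17.2 m

19 mph × 0.44704 = 8.4938 m/s.
Leader travels v²/(2a_L) = 72.145 / 8.400 = 8.589 m before stopping.
Follower covers v·t_r = 8.4938 × 1.4 = 11.891 m while reacting, then v²/(2a_F) = 72.145 / 5.200 = 13.874 m while braking, for a total of 11.891 + 13.874 = 25.765 m.
Since a_F ≤ a_L and the follower starts braking later, the follower is never slower than the leader, so the closest approach is when both have stopped.
Minimum gap = 25.765 − 8.589 = 17.176 m.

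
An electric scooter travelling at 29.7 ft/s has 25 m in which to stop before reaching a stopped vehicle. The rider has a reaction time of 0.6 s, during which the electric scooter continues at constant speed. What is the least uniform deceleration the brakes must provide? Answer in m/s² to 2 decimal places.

Required deceleration ≈ 2.09 m/s²

29.7 ft/s × 0.3048 = 9.0526 m/s.
Distance covered during reaction = 9.0526 × 0.6 = 5.432 m.
Distance available for braking: 25 − 5.432 = 19.568 m.
v² = 2a·d ⇒ a = v²/(2d) = 9.0526² / (2 × 19.568) = 81.950 / 39.136 = 2.0940 m/s².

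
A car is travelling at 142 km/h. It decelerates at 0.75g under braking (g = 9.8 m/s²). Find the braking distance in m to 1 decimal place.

142 km/h ÷ 3.6 = 39.4444 m/s.
a = 0.75 × 9.8 = 7.350 m/s².
Braking distance = v²/(2a) = 39.4444² / (2 × 7.350) = 1555.861 / 14.700 = 105.841 m.

Braking distance ≈ 105.8 m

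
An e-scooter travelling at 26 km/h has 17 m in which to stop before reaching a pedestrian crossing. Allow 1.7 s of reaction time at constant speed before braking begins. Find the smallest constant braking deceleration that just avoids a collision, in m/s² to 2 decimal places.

Required deceleration ≈ 5.52 m/s²

26 km/h ÷ 3.6 = 7.2222 m/s.
Distance covered during reaction = 7.2222 × 1.7 = 12.278 m.
Distance available for braking: 17 − 12.278 = 4.722 m.
v² = 2a·d ⇒ a = v²/(2d) = 7.2222² / (2 × 4.722) = 52.160 / 9.444 = 5.5231 m/s².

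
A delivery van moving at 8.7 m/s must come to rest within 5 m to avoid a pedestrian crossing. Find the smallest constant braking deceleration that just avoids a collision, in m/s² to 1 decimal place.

v² = 2a·d ⇒ a = v²/(2d) = 8.7000² / (2 × 5.000) = 75.690 / 10.000 = 7.5690 m/s².

Required deceleration ≈ 7.6 m/s²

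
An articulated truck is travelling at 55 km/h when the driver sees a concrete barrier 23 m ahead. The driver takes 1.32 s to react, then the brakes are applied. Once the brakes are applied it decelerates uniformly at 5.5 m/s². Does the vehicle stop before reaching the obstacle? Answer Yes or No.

55 km/h ÷ 3.6 = 15.2778 m/s.
Reaction distance = 15.2778 × 1.32 = 20.167 m.
Braking distance = v²/(2a) = 233.411 / 11.000 = 21.219 m.
Total stopping distance = 20.167 + 21.219 = 41.386 m, vs 23 m available — it cannot stop in time and overshoots by 41.386 − 23 = 18.386 m.

No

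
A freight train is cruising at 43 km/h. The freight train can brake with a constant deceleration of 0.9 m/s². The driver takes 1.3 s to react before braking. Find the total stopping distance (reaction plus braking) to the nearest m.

Total stopping distance ≈ 95 m

43 km/h ÷ 3.6 = 11.9444 m/s.
Reaction distance = v·t_r = 11.9444 × 1.3 = 15.528 m.
Braking distance = v²/(2a) = 11.9444² / (2 × 0.900) = 142.669 / 1.800 = 79.261 m.
Total = 15.528 + 79.261 = 94.789 m.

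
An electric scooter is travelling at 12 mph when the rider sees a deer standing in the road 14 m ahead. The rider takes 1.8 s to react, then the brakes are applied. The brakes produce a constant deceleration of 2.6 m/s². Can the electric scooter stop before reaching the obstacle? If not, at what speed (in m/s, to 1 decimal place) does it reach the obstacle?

No — it strikes the obstacle at 2.5 m/s

12 mph × 0.44704 = 5.3645 m/s.
Reaction distance = 5.3645 × 1.8 = 9.656 m.
Braking distance needed to stop: v²/(2a) = 28.778 / 5.200 = 5.534 m, so total needed = 9.656 + 5.534 = 15.190 m > 14 m — it cannot stop.
Distance remaining when braking begins: 14 − 9.656 = 4.344 m.
v² = v₀² − 2a·d = 28.778 − 2 × 2.600 × 4.344 = 6.189 m²/s².
v = √6.189 = 2.488 m/s.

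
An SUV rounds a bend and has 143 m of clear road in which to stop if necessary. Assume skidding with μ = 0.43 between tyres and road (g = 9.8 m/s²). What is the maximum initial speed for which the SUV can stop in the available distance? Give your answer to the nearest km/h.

a = μg = 0.43 × 9.8 = 4.214 m/s².
v²/(2a) = d ⇒ v = √(2 × 4.214 × 143) = √1205.20 = 34.7160 m/s.
34.7160 m/s × 3.6 = 124.978 km/h.

Maximum speed ≈ 125 km/h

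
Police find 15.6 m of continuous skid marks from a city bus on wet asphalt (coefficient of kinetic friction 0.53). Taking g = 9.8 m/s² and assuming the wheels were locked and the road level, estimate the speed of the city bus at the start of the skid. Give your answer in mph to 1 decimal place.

Initial speed ≈ 28.5 mph

Deceleration a = μg = 0.53 × 9.8 = 5.194 m/s².
v = √(2a·d) = √(2 × 5.194 × 15.6) = √162.053 = 12.7300 m/s.
= 12.7300 ÷ 0.44704 = 28.476 mph.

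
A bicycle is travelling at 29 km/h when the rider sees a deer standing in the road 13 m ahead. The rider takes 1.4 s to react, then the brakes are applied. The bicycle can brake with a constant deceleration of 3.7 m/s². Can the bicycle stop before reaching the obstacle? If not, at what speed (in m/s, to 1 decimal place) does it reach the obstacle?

29 km/h ÷ 3.6 = 8.0556 m/s.
Reaction distance = 8.0556 × 1.4 = 11.278 m.
Braking distance needed to stop: v²/(2a) = 64.893 / 7.400 = 8.769 m, so total needed = 11.278 + 8.769 = 20.047 m > 13 m — it cannot stop.
Distance remaining when braking begins: 13 − 11.278 = 1.722 m.
v² = v₀² − 2a·d = 64.893 − 2 × 3.700 × 1.722 = 52.150 m²/s².
v = √52.150 = 7.221 m/s.

No — it strikes the obstacle at 7.2 m/s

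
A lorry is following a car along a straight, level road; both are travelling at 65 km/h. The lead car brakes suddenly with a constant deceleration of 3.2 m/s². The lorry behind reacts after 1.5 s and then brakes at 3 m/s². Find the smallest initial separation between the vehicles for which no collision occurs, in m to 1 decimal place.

65 km/h ÷ 3.6 = 18.0556 m/s.
Leader travels v²/(2a_L) = 326.005 / 6.400 = 50.938 m before stopping.
Follower covers v·t_r = 18.0556 × 1.5 = 27.083 m while reacting, then v²/(2a_F) = 326.005 / 6.000 = 54.334 m while braking, for a total of 27.083 + 54.334 = 81.417 m.
Since a_F ≤ a_L and the follower starts braking later, the follower is never slower than the leader, so the closest approach is when both have stopped.
Minimum gap = 81.417 − 50.938 = 30.479 m.

Minimum gap ≈ 30.5 m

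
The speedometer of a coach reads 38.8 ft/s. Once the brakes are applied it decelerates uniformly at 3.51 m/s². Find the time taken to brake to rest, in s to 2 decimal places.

38.8 ft/s × 0.3048 = 11.8262 m/s.
Braking time = v/a = 11.8262 / 3.510 = 3.369 s.

Braking time ≈ 3.37 s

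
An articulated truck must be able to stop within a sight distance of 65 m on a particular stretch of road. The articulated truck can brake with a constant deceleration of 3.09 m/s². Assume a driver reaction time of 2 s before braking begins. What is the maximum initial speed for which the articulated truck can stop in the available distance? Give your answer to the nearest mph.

Maximum speed ≈ 33 mph

Stopping distance: v·t_r + v²/(2a) = 65 with t_r = 2 s and a = 3.090 m/s².
So v² + 12.360 v − 401.70 = 0.
Positive root: v = −a·t_r + √((a·t_r)² + 2a·d) = −6.180 + √(38.192 + 401.70) = 14.7936 m/s.
14.7936 m/s ÷ 0.44704 = 33.092 mph.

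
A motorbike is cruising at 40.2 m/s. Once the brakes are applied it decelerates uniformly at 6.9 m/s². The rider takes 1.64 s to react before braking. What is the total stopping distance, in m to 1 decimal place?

Total stopping distance ≈ 183.0 m

Reaction distance = v·t_r = 40.2000 × 1.64 = 65.928 m.
Braking distance = v²/(2a) = 40.2000² / (2 × 6.900) = 1616.040 / 13.800 = 117.104 m.
Total = 65.928 + 117.104 = 183.032 m.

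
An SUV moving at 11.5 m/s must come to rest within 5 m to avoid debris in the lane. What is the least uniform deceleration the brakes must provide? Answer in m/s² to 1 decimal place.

v² = 2a·d ⇒ a = v²/(2d) = 11.5000² / (2 × 5.000) = 132.250 / 10.000 = 13.2250 m/s².

Required deceleration ≈ 13.2 m/s²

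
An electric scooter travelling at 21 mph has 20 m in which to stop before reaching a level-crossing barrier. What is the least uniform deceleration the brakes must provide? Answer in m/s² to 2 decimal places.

21 mph × 0.44704 = 9.3878 m/s.
v² = 2a·d ⇒ a = v²/(2d) = 9.3878² / (2 × 20.000) = 88.131 / 40.000 = 2.2033 m/s².

Required deceleration ≈ 2.20 m/s²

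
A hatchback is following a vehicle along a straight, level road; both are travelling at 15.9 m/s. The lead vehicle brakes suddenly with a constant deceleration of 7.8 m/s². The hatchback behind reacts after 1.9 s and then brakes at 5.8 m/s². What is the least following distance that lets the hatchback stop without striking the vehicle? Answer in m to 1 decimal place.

Leader travels v²/(2a_L) = 252.810 / 15.600 = 16.206 m before stopping.
Follower covers v·t_r = 15.9000 × 1.9 = 30.210 m while reacting, then v²/(2a_F) = 252.810 / 11.600 = 21.794 m while braking, for a total of 30.210 + 21.794 = 52.004 m.
Since a_F ≤ a_L and the follower starts braking later, the follower is never slower than the leader, so the closest approach is when both have stopped.
Minimum gap = 52.004 − 16.206 = 35.798 m.

Minimum gap ≈ 35.8 m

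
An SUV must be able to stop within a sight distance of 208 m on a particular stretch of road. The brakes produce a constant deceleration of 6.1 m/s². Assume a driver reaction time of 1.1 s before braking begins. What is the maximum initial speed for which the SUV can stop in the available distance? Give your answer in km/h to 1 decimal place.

Stopping distance: v·t_r + v²/(2a) = 208 with t_r = 1.1 s and a = 6.100 m/s².
So v² + 13.420 v − 2537.60 = 0.
Positive root: v = −a·t_r + √((a·t_r)² + 2a·d) = −6.710 + √(45.024 + 2537.60) = 44.1095 m/s.
44.1095 m/s × 3.6 = 158.794 km/h.

Maximum speed ≈ 158.8 km/h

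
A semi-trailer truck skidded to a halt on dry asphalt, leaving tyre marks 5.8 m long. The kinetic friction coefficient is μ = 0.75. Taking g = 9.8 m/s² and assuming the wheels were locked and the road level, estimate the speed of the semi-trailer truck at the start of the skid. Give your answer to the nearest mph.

Deceleration a = μg = 0.75 × 9.8 = 7.350 m/s².
v = √(2a·d) = √(2 × 7.350 × 5.8) = √85.260 = 9.2336 m/s.
= 9.2336 ÷ 0.44704 = 20.655 mph.

Initial speed ≈ 21 mph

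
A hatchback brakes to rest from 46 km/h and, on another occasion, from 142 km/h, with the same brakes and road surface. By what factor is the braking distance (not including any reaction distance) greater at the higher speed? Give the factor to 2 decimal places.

Factor ≈ 9.53

Braking distance d = v²/(2a), so with a fixed, d ∝ v².
Factor = (142/46)² = 3.0870² = 9.5296.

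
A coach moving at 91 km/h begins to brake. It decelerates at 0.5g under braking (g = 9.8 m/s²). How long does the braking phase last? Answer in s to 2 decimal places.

Braking time ≈ 5.16 s

91 km/h ÷ 3.6 = 25.2778 m/s.
a = 0.5 × 9.8 = 4.900 m/s².
Braking time = v/a = 25.2778 / 4.900 = 5.159 s.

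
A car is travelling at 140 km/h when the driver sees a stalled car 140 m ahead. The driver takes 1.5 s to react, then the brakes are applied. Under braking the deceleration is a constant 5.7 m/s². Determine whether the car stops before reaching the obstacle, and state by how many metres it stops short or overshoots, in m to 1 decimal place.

140 km/h ÷ 3.6 = 38.8889 m/s.
Reaction distance = 38.8889 × 1.5 = 58.333 m.
Braking distance = v²/(2a) = 1512.347 / 11.400 = 132.662 m.
Total stopping distance = 58.333 + 132.662 = 190.995 m, vs 140 m available — it cannot stop in time and overshoots by 190.995 − 140 = 50.995 m.

No — it overshoots by 51.0 m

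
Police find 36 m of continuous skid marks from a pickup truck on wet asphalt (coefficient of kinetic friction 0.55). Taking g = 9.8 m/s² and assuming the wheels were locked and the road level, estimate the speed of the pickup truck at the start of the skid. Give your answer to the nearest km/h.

Deceleration a = μg = 0.55 × 9.8 = 5.390 m/s².
v = √(2a·d) = √(2 × 5.390 × 36) = √388.080 = 19.6997 m/s.
= 19.6997 × 3.6 = 70.919 km/h.

Initial speed ≈ 71 km/h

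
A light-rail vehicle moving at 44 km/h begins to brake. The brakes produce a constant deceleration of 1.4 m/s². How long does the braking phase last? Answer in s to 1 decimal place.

Braking time ≈ 8.7 s

44 km/h ÷ 3.6 = 12.2222 m/s.
Braking time = v/a = 12.2222 / 1.400 = 8.730 s.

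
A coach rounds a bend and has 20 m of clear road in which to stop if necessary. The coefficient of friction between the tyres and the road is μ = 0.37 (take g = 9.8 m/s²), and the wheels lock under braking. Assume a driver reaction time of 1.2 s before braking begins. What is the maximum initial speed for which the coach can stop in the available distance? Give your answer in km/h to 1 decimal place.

Maximum speed ≈ 30.4 km/h

a = μg = 0.37 × 9.8 = 3.626 m/s².
Stopping distance: v·t_r + v²/(2a) = 20 with t_r = 1.2 s and a = 3.626 m/s².
So v² + 8.702 v − 145.04 = 0.
Positive root: v = −a·t_r + √((a·t_r)² + 2a·d) = −4.351 + √(18.931 + 145.04) = 8.4541 m/s.
8.4541 m/s × 3.6 = 30.435 km/h.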